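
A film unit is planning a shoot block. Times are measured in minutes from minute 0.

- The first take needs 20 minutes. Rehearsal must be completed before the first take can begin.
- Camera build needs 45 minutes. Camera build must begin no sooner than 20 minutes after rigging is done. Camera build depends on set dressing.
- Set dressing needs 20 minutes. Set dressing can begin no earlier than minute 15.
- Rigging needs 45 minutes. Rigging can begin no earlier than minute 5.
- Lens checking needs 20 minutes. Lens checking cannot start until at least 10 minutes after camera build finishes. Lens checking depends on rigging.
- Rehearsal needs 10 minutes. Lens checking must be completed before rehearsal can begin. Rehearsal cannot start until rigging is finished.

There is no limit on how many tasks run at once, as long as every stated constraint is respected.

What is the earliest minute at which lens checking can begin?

Set dressing waits on its own release at minute 15, so it starts at minute 15 and finishes at 15 + 20 = minute 35.
After its own release at minute 5, rigging can start at minute 5 and finishes at minute 50.
Camera build cannot start until rigging (finishes minute 50, plus 20-minute gap → minute 70); set dressing (finishes minute 35). The controlling bound is minute 70, so camera build finishes at 70 + 45 = minute 115.
Lens checking waits on camera build (finishes minute 115, plus 10-minute gap → minute 125); rigging (finishes minute 50). The latest of these is minute 125, which is the earliest lens checking can start.

125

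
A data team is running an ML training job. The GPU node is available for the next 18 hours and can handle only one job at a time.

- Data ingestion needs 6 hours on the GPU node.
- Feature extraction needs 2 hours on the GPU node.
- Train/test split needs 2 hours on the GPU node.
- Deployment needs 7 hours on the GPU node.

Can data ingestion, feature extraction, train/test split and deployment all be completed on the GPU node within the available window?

Yes

Running back to back, the jobs need 6 + 2 + 2 + 7 = 17 hours on the GPU node.
Since 17 ≤ 18, they fit within the window.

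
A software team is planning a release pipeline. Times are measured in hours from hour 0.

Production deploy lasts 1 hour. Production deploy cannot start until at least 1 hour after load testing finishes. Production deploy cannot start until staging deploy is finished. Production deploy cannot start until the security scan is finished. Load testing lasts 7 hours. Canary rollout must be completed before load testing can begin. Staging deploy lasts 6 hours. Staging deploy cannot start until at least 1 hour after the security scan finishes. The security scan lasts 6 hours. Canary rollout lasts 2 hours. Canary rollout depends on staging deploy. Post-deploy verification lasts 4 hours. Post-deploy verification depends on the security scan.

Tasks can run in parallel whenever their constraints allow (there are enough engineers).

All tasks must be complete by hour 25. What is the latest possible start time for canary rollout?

Nothing follows production deploy; the deadline of hour 25 is its only limit. It must start by 25 − 1 = hour 24.
Load testing has to be done before production deploy (must start by hour 24, minus 1-hour gap → hour 23). That means finishing by hour 23, i.e. starting by 23 − 7 = hour 16.
Since load testing (must start by hour 16) depends on it, canary rollout must finish by hour 16. Backing off its 2-hour duration gives a latest start of hour 14.

14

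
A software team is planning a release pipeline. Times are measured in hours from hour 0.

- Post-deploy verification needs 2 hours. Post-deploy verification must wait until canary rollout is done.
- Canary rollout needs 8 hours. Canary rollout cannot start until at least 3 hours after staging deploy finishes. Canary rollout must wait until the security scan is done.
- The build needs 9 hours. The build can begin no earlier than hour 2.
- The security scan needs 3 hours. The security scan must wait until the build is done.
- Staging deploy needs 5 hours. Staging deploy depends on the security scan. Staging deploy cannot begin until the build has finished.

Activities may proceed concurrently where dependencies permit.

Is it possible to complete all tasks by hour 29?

The build cannot begin until its own release at hour 2. It runs from hour 2 to 2 + 9 = hour 11.
After the build (finishes hour 11), the security scan can start at hour 11 and finishes at hour 14.
For staging deploy: the security scan (finishes hour 14); the build (finishes hour 11). Taking the maximum gives a start of hour 14, and it finishes at 14 + 5 = hour 19.
Canary rollout cannot start until staging deploy (finishes hour 19, plus 3-hour gap → hour 22); the security scan (finishes hour 14). The controlling bound is hour 22, so canary rollout finishes at 22 + 8 = hour 30.
Post-deploy verification waits on canary rollout (finishes hour 30), so it starts at hour 30 and finishes at 30 + 2 = hour 32.
The earliest everything can be done is hour 32, which is after the deadline of 29, so it is not possible.

No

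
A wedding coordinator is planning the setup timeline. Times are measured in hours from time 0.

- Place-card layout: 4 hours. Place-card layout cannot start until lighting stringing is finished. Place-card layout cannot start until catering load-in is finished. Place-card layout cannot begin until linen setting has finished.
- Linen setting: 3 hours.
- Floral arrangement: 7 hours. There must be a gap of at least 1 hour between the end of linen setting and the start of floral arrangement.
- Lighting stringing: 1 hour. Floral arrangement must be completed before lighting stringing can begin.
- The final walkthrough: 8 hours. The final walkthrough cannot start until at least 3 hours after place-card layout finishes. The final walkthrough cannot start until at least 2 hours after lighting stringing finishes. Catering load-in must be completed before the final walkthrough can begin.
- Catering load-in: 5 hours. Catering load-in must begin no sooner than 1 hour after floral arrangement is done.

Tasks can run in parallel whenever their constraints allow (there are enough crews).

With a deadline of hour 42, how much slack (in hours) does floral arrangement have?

10

Linen setting has no prerequisites, so it starts at hour 0 and finishes at hour 3.
Floral arrangement waits on linen setting (finishes hour 3, plus 1-hour gap → hour 4), so it starts at hour 4 and finishes at 4 + 7 = hour 11.

Working backward from the deadline:
To finish by hour 42, the final walkthrough (duration 8) must start no later than hour 34.
Place-card layout has to be done before the final walkthrough (must start by hour 34, minus 3-hour gap → hour 31). That means finishing by hour 31, i.e. starting by 31 − 4 = hour 27.
Lighting stringing has several dependents: place-card layout (must start by hour 27); the final walkthrough (must start by hour 34, minus 2-hour gap → hour 32). The earliest of those limits is hour 27, so lighting stringing must start by 27 − 1 = hour 26.
Catering load-in has several dependents: place-card layout (must start by hour 27); the final walkthrough (must start by hour 34). The earliest of those limits is hour 27, so catering load-in must start by 27 − 5 = hour 22.
Floral arrangement must finish in time for lighting stringing (must start by hour 26); catering load-in (must start by hour 22, minus 1-hour gap → hour 21). The tightest is hour 21, so floral arrangement must start by 21 − 7 = hour 14.
So floral arrangement can start as early as hour 4 and as late as hour 14, giving 14 − 4 = 10 hours of slack.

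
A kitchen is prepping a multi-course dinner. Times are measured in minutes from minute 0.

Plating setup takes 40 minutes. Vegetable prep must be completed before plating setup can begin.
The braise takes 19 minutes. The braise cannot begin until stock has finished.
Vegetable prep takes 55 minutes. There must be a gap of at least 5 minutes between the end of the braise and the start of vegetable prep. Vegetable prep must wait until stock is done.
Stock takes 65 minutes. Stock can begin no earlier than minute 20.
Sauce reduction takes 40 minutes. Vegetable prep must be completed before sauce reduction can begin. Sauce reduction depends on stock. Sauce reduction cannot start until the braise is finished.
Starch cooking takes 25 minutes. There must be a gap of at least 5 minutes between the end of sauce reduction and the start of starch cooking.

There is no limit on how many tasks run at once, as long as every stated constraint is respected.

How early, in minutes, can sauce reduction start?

After its own release at minute 20, stock can start at minute 20 and finishes at minute 85.
After stock (finishes minute 85), the braise can start at minute 85 and finishes at minute 104.
For vegetable prep: the braise (finishes minute 104, plus 5-minute gap → minute 109); stock (finishes minute 85). Taking the maximum gives a start of minute 109, and it finishes at 109 + 55 = minute 164.
Sauce reduction waits on vegetable prep (finishes minute 164); stock (finishes minute 85); the braise (finishes minute 104). The latest of these is minute 164, which is the earliest sauce reduction can start.

164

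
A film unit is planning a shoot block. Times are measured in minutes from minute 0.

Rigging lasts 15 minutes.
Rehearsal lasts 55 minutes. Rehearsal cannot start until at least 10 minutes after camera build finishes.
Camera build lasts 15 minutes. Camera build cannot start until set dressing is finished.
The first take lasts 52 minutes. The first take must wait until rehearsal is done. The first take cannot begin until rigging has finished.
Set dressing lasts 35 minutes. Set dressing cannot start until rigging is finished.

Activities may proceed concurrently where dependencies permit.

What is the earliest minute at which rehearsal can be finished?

Rigging can start immediately at minute 0; it finishes at minute 15.
After rigging (finishes minute 15), set dressing can start at minute 15 and finishes at minute 50.
Camera build waits on set dressing (finishes minute 50), so it starts at minute 50 and finishes at 50 + 15 = minute 65.
After camera build (finishes minute 65, plus 10-minute gap → minute 75), rehearsal can start at minute 75 and finishes at minute 130.

130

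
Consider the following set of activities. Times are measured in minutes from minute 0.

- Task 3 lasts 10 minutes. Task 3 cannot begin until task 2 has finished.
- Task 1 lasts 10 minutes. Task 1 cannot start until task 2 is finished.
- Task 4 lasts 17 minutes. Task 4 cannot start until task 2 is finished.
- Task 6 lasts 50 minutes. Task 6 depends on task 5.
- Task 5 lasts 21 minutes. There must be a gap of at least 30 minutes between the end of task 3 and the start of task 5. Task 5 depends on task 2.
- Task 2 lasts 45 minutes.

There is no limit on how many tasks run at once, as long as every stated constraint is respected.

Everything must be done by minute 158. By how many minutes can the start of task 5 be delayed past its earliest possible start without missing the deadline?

Task 2 has no prerequisites, so it starts at minute 0 and finishes at minute 45.
Task 3 waits on task 2 (finishes minute 45), so it starts at minute 45 and finishes at 45 + 10 = minute 55.
For task 5: task 3 (finishes minute 55, plus 30-minute gap → minute 85); task 2 (finishes minute 45). Taking the maximum gives a start of minute 85, and it finishes at 85 + 21 = minute 106.

Working backward from the deadline:
Task 6 must finish by minute 158; it takes 50 minutes, so it must start by 158 − 50 = minute 108.
Task 5 has to be done before task 6 (must start by minute 108). That means finishing by minute 108, i.e. starting by 108 − 21 = minute 87.
So task 5 can start as early as minute 85 and as late as minute 87, giving 87 − 85 = 2 minutes of slack.

2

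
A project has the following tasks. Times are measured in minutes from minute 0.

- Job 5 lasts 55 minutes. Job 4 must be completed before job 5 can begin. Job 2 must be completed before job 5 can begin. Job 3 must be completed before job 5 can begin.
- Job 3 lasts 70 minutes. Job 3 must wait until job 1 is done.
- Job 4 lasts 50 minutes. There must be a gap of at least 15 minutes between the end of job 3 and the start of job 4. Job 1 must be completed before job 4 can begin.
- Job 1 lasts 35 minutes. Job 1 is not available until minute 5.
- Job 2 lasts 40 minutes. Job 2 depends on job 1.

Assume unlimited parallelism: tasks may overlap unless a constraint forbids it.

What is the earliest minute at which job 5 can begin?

Job 1 cannot begin until its own release at minute 5. It runs from minute 5 to 5 + 35 = minute 40.
Job 3 cannot begin until job 1 (finishes minute 40). It runs from minute 40 to 40 + 70 = minute 110.
Job 4 has to wait for job 3 (finishes minute 110, plus 15-minute gap → minute 125); job 1 (finishes minute 40). The latest of these is minute 125, so job 4 runs minute 125 to 125 + 50 = minute 175.
After job 1 (finishes minute 40), job 2 can start at minute 40 and finishes at minute 80.
Job 5 waits on job 4 (finishes minute 175); job 2 (finishes minute 80); job 3 (finishes minute 110). The latest of these is minute 175, which is the earliest job 5 can start.

175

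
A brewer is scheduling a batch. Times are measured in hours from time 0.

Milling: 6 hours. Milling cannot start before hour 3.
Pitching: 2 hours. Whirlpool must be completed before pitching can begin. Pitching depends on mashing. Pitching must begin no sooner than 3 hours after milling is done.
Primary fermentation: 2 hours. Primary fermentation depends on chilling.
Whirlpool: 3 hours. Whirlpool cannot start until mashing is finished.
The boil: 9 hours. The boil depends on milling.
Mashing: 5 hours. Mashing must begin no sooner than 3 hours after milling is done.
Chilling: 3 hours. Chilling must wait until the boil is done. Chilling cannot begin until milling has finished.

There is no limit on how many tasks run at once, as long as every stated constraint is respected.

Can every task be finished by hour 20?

No

After its own release at hour 3, milling can start at hour 3 and finishes at hour 9.
The boil waits on milling (finishes hour 9), so it starts at hour 9 and finishes at 9 + 9 = hour 18.
Chilling cannot start until the boil (finishes hour 18); milling (finishes hour 9). The controlling bound is hour 18, so chilling finishes at 18 + 3 = hour 21.
After chilling (finishes hour 21), primary fermentation can start at hour 21 and finishes at hour 23.
Mashing waits on milling (finishes hour 9, plus 3-hour gap → hour 12), so it starts at hour 12 and finishes at 12 + 5 = hour 17.
Whirlpool cannot begin until mashing (finishes hour 17). It runs from hour 17 to 17 + 3 = hour 20.
Pitching cannot start until whirlpool (finishes hour 20); mashing (finishes hour 17); milling (finishes hour 9, plus 3-hour gap → hour 12). The controlling bound is hour 20, so pitching finishes at 20 + 2 = hour 22.
The earliest everything can be done is hour 23, which is after the deadline of 20, so it is not possible.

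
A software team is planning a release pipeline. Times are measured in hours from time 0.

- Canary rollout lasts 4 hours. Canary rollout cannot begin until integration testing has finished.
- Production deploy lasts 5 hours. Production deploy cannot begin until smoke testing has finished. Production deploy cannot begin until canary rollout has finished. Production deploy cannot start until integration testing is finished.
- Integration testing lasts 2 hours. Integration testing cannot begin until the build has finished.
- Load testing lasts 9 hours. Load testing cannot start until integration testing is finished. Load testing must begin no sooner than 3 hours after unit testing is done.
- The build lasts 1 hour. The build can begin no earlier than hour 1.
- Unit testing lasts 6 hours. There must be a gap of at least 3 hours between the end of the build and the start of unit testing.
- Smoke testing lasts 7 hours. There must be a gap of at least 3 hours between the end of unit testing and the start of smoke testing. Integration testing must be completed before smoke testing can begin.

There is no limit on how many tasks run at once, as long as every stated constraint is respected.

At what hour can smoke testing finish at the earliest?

21

The build waits on its own release at hour 1, so it starts at hour 1 and finishes at 1 + 1 = hour 2.
After the build (finishes hour 2), integration testing can start at hour 2 and finishes at hour 4.
Unit testing cannot begin until the build (finishes hour 2, plus 3-hour gap → hour 5). It runs from hour 5 to 5 + 6 = hour 11.
For smoke testing: unit testing (finishes hour 11, plus 3-hour gap → hour 14); integration testing (finishes hour 4). Taking the maximum gives a start of hour 14, and it finishes at 14 + 7 = hour 21.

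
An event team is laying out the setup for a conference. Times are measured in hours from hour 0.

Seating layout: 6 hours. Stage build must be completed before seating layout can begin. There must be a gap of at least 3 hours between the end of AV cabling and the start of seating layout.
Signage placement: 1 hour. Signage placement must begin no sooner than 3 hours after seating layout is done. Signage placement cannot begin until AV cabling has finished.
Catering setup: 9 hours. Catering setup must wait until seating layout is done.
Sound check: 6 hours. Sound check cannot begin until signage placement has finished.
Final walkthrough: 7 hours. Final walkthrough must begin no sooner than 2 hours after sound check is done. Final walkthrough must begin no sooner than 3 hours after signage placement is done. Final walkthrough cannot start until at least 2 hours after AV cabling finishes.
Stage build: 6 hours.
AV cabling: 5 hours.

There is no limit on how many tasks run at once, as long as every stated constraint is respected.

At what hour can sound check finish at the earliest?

AV cabling can start immediately at hour 0; it finishes at hour 5.
Stage build has no prerequisites, so it starts at hour 0 and finishes at hour 6.
Seating layout cannot start until stage build (finishes hour 6); AV cabling (finishes hour 5, plus 3-hour gap → hour 8). The controlling bound is hour 8, so seating layout finishes at 8 + 6 = hour 14.
Signage placement has to wait for seating layout (finishes hour 14, plus 3-hour gap → hour 17); AV cabling (finishes hour 5). The latest of these is hour 17, so signage placement runs hour 17 to 17 + 1 = hour 18.
Sound check cannot begin until signage placement (finishes hour 18). It runs from hour 18 to 18 + 6 = hour 24.

24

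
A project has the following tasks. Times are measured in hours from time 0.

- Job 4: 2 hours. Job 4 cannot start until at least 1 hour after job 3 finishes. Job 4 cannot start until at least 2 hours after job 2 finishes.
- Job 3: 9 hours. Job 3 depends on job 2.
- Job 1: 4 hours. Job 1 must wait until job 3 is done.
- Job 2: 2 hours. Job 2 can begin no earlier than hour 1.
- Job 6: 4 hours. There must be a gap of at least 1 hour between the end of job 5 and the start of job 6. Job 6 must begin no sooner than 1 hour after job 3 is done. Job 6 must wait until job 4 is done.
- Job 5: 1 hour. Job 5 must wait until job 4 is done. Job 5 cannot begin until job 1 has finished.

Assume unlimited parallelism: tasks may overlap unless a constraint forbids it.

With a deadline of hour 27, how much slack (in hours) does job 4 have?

After its own release at hour 1, job 2 can start at hour 1 and finishes at hour 3.
Job 3 cannot begin until job 2 (finishes hour 3). It runs from hour 3 to 3 + 9 = hour 12.
Job 4 has to wait for job 3 (finishes hour 12, plus 1-hour gap → hour 13); job 2 (finishes hour 3, plus 2-hour gap → hour 5). The latest of these is hour 13, so job 4 runs hour 13 to 13 + 2 = hour 15.

Working backward from the deadline:
To finish by hour 27, job 6 (duration 4) must start no later than hour 23.
Job 5 feeds into job 6 (must start by hour 23, minus 1-hour gap → hour 22); so job 5 must finish by hour 22 and therefore start by hour 21.
Job 4 feeds job 5 (must start by hour 21); job 6 (must start by hour 23). Taking the minimum, job 4 must finish by hour 21 and start by 21 − 2 = hour 19.
So job 4 can start as early as hour 13 and as late as hour 19, giving 19 − 13 = 6 hours of slack.

6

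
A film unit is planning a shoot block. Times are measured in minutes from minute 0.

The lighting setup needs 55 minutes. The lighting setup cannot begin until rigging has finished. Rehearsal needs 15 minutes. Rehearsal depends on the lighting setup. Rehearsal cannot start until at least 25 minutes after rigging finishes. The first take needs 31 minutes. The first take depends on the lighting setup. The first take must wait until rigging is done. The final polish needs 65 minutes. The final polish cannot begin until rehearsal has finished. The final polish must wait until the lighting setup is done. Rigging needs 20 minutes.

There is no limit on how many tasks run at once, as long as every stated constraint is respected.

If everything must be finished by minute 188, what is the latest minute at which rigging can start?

To finish by minute 188, the final polish (duration 65) must start no later than minute 123.
Rehearsal must finish before the final polish (must start by minute 123). With a 15-minute duration, rehearsal must start by 123 − 15 = minute 108.
To finish by minute 188, the first take (duration 31) must start no later than minute 157.
The lighting setup must finish in time for rehearsal (must start by minute 108); the final polish (must start by minute 123); the first take (must start by minute 157). The tightest is minute 108, so the lighting setup must start by 108 − 55 = minute 53.
Rigging feeds the lighting setup (must start by minute 53); rehearsal (must start by minute 108, minus 25-minute gap → minute 83); the first take (must start by minute 157). Taking the minimum, rigging must finish by minute 53 and start by 53 − 20 = minute 33.

33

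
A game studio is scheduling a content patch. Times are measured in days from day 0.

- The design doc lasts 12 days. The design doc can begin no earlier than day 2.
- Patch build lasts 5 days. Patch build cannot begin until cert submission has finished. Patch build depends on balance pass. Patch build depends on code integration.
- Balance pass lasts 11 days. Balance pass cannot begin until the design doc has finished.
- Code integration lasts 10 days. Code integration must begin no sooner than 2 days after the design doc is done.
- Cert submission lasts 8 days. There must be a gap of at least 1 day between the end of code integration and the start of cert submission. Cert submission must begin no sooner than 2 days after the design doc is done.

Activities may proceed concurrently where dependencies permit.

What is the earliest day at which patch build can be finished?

40

The design doc waits on its own release at day 2, so it starts at day 2 and finishes at 2 + 12 = day 14.
Balance pass cannot begin until the design doc (finishes day 14). It runs from day 14 to 14 + 11 = day 25.
Code integration waits on the design doc (finishes day 14, plus 2-day gap → day 16), so it starts at day 16 and finishes at 16 + 10 = day 26.
For cert submission: code integration (finishes day 26, plus 1-day gap → day 27); the design doc (finishes day 14, plus 2-day gap → day 16). Taking the maximum gives a start of day 27, and it finishes at 27 + 8 = day 35.
Patch build needs all of cert submission (finishes day 35); balance pass (finishes day 25); code integration (finishes day 26). That puts its earliest start at day 35; it finishes at 35 + 5 = day 40.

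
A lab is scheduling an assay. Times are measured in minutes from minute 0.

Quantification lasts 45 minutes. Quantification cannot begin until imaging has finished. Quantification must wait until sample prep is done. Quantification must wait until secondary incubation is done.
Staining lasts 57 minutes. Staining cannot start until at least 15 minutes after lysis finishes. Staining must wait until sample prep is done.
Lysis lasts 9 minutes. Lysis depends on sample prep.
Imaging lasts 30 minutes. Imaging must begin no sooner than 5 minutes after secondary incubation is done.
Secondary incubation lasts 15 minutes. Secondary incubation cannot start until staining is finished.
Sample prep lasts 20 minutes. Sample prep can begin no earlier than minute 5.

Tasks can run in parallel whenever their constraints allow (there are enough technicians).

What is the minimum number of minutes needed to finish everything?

After its own release at minute 5, sample prep can start at minute 5 and finishes at minute 25.
Lysis cannot begin until sample prep (finishes minute 25). It runs from minute 25 to 25 + 9 = minute 34.
Staining has to wait for lysis (finishes minute 34, plus 15-minute gap → minute 49); sample prep (finishes minute 25). The latest of these is minute 49, so staining runs minute 49 to 49 + 57 = minute 106.
Secondary incubation cannot begin until staining (finishes minute 106). It runs from minute 106 to 106 + 15 = minute 121.
Imaging waits on secondary incubation (finishes minute 121, plus 5-minute gap → minute 126), so it starts at minute 126 and finishes at 126 + 30 = minute 156.
Quantification has to wait for imaging (finishes minute 156); sample prep (finishes minute 25); secondary incubation (finishes minute 121). The latest of these is minute 156, so quantification runs minute 156 to 156 + 45 = minute 201.
All tasks are finished once the last one completes. Finish times: Sample prep at 25, Lysis at 34, Staining at 106, Secondary incubation at 121, Imaging at 156, Quantification at 201. The latest is minute 201.

201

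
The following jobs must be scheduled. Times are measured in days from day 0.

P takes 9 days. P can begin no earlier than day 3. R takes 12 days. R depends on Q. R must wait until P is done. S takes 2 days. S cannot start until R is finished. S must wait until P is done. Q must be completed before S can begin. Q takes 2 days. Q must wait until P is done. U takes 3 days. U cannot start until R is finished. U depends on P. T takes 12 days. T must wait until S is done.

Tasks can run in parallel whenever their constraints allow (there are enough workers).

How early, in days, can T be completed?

40

P cannot begin until its own release at day 3. It runs from day 3 to 3 + 9 = day 12.
Q cannot begin until P (finishes day 12). It runs from day 12 to 12 + 2 = day 14.
R has to wait for Q (finishes day 14); P (finishes day 12). The latest of these is day 14, so R runs day 14 to 14 + 12 = day 26.
S cannot start until R (finishes day 26); P (finishes day 12); Q (finishes day 14). The controlling bound is day 26, so S finishes at 26 + 2 = day 28.
T cannot begin until S (finishes day 28). It runs from day 28 to 28 + 12 = day 40.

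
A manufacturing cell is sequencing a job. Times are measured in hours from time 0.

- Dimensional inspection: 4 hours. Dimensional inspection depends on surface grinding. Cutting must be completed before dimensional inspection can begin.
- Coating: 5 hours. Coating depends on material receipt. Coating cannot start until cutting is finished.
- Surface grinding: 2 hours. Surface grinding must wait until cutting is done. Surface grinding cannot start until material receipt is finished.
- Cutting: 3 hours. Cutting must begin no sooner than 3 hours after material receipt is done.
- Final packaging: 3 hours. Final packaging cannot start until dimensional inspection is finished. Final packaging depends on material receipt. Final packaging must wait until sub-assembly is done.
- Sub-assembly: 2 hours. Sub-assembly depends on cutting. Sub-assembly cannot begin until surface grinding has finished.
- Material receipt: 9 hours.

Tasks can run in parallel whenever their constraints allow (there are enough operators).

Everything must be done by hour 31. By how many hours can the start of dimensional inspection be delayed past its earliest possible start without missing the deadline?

7

Nothing blocks material receipt, so it runs from hour 0 to hour 9.
Cutting cannot begin until material receipt (finishes hour 9, plus 3-hour gap → hour 12). It runs from hour 12 to 12 + 3 = hour 15.
Surface grinding needs all of cutting (finishes hour 15); material receipt (finishes hour 9). That puts its earliest start at hour 15; it finishes at 15 + 2 = hour 17.
Dimensional inspection has to wait for surface grinding (finishes hour 17); cutting (finishes hour 15). The latest of these is hour 17, so dimensional inspection runs hour 17 to 17 + 4 = hour 21.

Working backward from the deadline:
To finish by hour 31, final packaging (duration 3) must start no later than hour 28.
Dimensional inspection feeds into final packaging (must start by hour 28); so dimensional inspection must finish by hour 28 and therefore start by hour 24.
So dimensional inspection can start as early as hour 17 and as late as hour 24, giving 24 − 17 = 7 hours of slack.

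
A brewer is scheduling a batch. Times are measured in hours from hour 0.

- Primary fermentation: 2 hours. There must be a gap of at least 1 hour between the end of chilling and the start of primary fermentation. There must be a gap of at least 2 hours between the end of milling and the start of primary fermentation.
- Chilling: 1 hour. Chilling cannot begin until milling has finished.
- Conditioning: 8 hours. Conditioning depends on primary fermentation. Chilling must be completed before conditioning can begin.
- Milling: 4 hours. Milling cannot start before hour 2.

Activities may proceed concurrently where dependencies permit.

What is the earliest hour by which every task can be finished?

18

Milling waits on its own release at hour 2, so it starts at hour 2 and finishes at 2 + 4 = hour 6.
After milling (finishes hour 6), chilling can start at hour 6 and finishes at hour 7.
Primary fermentation has to wait for chilling (finishes hour 7, plus 1-hour gap → hour 8); milling (finishes hour 6, plus 2-hour gap → hour 8). The latest of these is hour 8, so primary fermentation runs hour 8 to 8 + 2 = hour 10.
Conditioning needs all of primary fermentation (finishes hour 10); chilling (finishes hour 7). That puts its earliest start at hour 10; it finishes at 10 + 8 = hour 18.
All tasks are finished once the last one completes. Finish times: Milling at 6, Chilling at 7, Primary fermentation at 10, Conditioning at 18. The latest is hour 18.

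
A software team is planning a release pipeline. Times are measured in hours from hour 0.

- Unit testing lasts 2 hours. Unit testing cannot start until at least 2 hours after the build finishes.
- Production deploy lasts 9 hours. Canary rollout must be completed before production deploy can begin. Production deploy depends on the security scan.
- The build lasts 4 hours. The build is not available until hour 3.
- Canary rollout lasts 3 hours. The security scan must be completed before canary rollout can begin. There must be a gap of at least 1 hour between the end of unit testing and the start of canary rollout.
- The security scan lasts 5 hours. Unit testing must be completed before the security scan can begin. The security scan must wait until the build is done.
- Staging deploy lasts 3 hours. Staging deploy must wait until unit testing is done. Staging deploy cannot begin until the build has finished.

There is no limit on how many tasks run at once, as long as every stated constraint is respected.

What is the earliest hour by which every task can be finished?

The build cannot begin until its own release at hour 3. It runs from hour 3 to 3 + 4 = hour 7.
Unit testing waits on the build (finishes hour 7, plus 2-hour gap → hour 9), so it starts at hour 9 and finishes at 9 + 2 = hour 11.
Staging deploy cannot start until unit testing (finishes hour 11); the build (finishes hour 7). The controlling bound is hour 11, so staging deploy finishes at 11 + 3 = hour 14.
The security scan has to wait for unit testing (finishes hour 11); the build (finishes hour 7). The latest of these is hour 11, so the security scan runs hour 11 to 11 + 5 = hour 16.
Canary rollout has to wait for the security scan (finishes hour 16); unit testing (finishes hour 11, plus 1-hour gap → hour 12). The latest of these is hour 16, so canary rollout runs hour 16 to 16 + 3 = hour 19.
For production deploy: canary rollout (finishes hour 19); the security scan (finishes hour 16). Taking the maximum gives a start of hour 19, and it finishes at 19 + 9 = hour 28.
All tasks are finished once the last one completes. Finish times: The build at 7, Unit testing at 11, The security scan at 16, Staging deploy at 14, Canary rollout at 19, Production deploy at 28. The latest is hour 28.

28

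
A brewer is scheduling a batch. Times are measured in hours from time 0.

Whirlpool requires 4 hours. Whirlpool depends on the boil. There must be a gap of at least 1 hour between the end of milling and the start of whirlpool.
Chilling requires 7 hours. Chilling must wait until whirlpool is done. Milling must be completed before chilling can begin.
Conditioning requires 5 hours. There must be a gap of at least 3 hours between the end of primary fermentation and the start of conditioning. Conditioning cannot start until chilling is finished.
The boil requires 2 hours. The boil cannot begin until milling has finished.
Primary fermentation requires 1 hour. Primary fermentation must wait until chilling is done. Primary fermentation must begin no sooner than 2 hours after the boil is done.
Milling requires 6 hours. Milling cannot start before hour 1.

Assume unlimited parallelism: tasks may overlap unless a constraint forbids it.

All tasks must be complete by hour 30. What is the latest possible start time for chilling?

14

Conditioning must finish by hour 30; it takes 5 hours, so it must start by 30 − 5 = hour 25.
Primary fermentation has to be done before conditioning (must start by hour 25, minus 3-hour gap → hour 22). That means finishing by hour 22, i.e. starting by 22 − 1 = hour 21.
For chilling: primary fermentation (must start by hour 21); conditioning (must start by hour 25). The most restrictive is hour 21; with a 7-hour duration, chilling must start by hour 14.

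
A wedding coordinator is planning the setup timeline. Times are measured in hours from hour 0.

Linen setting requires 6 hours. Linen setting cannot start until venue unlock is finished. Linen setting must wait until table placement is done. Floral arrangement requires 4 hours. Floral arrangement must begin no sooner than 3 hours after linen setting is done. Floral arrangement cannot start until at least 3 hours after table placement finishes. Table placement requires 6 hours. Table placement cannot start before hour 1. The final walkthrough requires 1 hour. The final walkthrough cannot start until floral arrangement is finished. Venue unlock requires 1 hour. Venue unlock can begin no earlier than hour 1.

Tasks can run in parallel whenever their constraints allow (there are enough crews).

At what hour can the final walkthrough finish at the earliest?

Table placement cannot begin until its own release at hour 1. It runs from hour 1 to 1 + 6 = hour 7.
Venue unlock waits on its own release at hour 1, so it starts at hour 1 and finishes at 1 + 1 = hour 2.
Linen setting needs all of venue unlock (finishes hour 2); table placement (finishes hour 7). That puts its earliest start at hour 7; it finishes at 7 + 6 = hour 13.
Floral arrangement needs all of linen setting (finishes hour 13, plus 3-hour gap → hour 16); table placement (finishes hour 7, plus 3-hour gap → hour 10). That puts its earliest start at hour 16; it finishes at 16 + 4 = hour 20.
After floral arrangement (finishes hour 20), the final walkthrough can start at hour 20 and finishes at hour 21.

21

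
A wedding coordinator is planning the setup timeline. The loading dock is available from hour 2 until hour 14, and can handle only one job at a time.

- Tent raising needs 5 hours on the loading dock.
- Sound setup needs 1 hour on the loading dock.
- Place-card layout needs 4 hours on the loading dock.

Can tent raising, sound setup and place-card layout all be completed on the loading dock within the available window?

The loading dock window is 14 − 2 = 12 hours.
Running back to back, the jobs need 5 + 1 + 4 = 10 hours on the loading dock.
Since 10 ≤ 12, they fit within the window.

Yes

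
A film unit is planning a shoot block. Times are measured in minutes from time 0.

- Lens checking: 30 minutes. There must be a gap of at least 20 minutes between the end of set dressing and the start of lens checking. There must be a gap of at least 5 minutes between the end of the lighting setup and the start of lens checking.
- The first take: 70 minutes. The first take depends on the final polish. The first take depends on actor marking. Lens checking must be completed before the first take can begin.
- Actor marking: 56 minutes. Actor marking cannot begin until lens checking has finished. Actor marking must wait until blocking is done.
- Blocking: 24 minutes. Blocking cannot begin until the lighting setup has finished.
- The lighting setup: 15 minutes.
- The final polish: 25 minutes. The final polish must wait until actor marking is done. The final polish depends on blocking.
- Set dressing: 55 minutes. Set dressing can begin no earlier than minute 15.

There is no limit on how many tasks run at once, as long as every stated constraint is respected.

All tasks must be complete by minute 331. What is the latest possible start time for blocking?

Nothing follows the first take; the deadline of minute 331 is its only limit. It must start by 331 − 70 = minute 261.
Since the first take (must start by minute 261) depends on it, the final polish must finish by minute 261. Backing off its 25-minute duration gives a latest start of minute 236.
Actor marking feeds the final polish (must start by minute 236); the first take (must start by minute 261). Taking the minimum, actor marking must finish by minute 236 and start by 236 − 56 = minute 180.
For blocking: actor marking (must start by minute 180); the final polish (must start by minute 236). The most restrictive is minute 180; with a 24-minute duration, blocking must start by minute 156.

156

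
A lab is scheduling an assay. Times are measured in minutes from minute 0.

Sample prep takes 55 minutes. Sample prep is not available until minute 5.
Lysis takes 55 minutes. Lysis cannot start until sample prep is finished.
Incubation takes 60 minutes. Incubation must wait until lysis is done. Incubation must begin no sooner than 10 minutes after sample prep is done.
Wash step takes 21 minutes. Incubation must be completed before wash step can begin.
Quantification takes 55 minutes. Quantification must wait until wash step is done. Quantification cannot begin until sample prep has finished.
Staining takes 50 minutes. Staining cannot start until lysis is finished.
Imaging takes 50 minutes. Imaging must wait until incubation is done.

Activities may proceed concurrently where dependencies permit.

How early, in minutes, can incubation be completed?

175

Sample prep cannot begin until its own release at minute 5. It runs from minute 5 to 5 + 55 = minute 60.
Lysis cannot begin until sample prep (finishes minute 60). It runs from minute 60 to 60 + 55 = minute 115.
Incubation cannot start until lysis (finishes minute 115); sample prep (finishes minute 60, plus 10-minute gap → minute 70). The controlling bound is minute 115, so incubation finishes at 115 + 60 = minute 175.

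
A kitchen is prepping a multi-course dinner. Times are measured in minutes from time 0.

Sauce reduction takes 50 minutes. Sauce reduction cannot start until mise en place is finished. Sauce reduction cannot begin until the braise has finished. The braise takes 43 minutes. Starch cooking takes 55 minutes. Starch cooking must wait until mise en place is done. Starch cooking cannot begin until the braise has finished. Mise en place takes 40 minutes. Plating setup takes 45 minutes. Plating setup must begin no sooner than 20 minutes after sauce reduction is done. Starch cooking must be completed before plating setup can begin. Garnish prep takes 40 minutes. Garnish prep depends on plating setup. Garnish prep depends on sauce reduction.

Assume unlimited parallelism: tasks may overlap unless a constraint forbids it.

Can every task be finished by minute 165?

Nothing blocks the braise, so it runs from minute 0 to minute 43.
Nothing blocks mise en place, so it runs from minute 0 to minute 40.
Starch cooking needs all of mise en place (finishes minute 40); the braise (finishes minute 43). That puts its earliest start at minute 43; it finishes at 43 + 55 = minute 98.
Sauce reduction has to wait for mise en place (finishes minute 40); the braise (finishes minute 43). The latest of these is minute 43, so sauce reduction runs minute 43 to 43 + 50 = minute 93.
For plating setup: sauce reduction (finishes minute 93, plus 20-minute gap → minute 113); starch cooking (finishes minute 98). Taking the maximum gives a start of minute 113, and it finishes at 113 + 45 = minute 158.
Garnish prep needs all of plating setup (finishes minute 158); sauce reduction (finishes minute 93). That puts its earliest start at minute 158; it finishes at 158 + 40 = minute 198.
The earliest everything can be done is minute 198, which is after the deadline of 165, so it is not possible.

No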